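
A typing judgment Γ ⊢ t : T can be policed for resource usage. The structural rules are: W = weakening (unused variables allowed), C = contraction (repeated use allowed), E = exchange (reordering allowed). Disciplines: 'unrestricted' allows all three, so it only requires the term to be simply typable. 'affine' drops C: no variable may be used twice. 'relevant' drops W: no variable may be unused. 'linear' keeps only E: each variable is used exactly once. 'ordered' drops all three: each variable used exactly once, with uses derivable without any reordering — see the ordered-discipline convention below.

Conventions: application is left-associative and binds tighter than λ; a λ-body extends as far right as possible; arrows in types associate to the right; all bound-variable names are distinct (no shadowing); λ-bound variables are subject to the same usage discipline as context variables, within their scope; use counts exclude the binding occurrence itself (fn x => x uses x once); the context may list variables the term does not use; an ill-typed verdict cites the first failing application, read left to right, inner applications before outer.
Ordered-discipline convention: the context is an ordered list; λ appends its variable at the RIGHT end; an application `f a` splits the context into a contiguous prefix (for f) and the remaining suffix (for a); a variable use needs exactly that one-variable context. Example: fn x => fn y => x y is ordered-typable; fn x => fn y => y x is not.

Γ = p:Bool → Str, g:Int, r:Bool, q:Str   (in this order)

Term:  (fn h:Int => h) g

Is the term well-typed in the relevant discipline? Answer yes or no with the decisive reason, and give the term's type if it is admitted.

no — p, r, q never used (weakening)
usage: p: 0, g: 1, r: 0, q: 0, h (bound): 1
uses in reading order: h, g
typing: the term checks, with type Int
summary: ordered ✗ | linear ✗ | affine ✓ | relevant ✗ | unrestricted ✓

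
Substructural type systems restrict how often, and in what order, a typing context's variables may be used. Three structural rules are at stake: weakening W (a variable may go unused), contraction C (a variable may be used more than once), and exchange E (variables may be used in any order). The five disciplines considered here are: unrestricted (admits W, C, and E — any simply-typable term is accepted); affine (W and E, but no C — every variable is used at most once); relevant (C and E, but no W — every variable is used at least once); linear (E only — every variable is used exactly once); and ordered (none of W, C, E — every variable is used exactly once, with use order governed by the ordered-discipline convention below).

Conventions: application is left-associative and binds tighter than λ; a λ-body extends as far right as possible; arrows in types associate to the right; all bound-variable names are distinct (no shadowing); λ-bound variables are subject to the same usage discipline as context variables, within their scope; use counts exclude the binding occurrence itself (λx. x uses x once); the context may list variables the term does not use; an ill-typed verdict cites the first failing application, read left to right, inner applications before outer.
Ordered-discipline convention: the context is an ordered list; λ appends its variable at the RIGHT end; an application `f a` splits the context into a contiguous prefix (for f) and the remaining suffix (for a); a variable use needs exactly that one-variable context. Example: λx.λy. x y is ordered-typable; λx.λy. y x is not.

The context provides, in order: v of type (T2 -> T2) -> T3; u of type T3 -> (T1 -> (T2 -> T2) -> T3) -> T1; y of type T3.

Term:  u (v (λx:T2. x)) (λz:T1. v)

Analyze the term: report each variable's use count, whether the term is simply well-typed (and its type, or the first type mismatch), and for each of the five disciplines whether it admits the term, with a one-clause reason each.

usage: v ×2; u ×1; y ×0; x (λ-bound) ×1; z (λ-bound) ×0
left-to-right use order: u, v, x, v
typing: the term checks, with type T1
ordered: ✗ — uses contraction: v ×2; y, z never used (weakening)
linear: ✗ — uses contraction: v ×2; y, z never used (weakening)
affine: ✗ — uses contraction: v ×2
relevant: ✗ — y, z never used (weakening)
unrestricted: ✓ — well-typed at T1; no restrictions here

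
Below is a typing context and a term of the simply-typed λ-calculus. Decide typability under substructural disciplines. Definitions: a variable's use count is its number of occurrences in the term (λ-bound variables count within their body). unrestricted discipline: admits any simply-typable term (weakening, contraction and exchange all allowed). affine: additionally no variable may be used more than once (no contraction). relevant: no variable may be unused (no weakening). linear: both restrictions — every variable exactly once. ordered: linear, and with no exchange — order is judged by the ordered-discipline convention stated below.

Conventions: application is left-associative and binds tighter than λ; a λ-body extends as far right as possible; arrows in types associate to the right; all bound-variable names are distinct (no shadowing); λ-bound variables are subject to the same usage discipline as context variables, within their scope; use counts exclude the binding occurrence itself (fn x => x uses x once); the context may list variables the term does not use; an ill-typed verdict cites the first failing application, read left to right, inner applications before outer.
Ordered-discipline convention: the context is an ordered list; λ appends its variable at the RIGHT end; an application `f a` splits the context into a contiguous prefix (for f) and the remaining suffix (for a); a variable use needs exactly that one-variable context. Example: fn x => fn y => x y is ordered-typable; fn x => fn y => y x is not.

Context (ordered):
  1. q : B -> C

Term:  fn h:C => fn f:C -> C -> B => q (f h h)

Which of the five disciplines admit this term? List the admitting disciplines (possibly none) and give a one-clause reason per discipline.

accepted by: relevant, unrestricted
usage: q ×1, h [bound] ×2, f [bound] ×1
uses in reading order: q, f, h, h
typing: well-typed at C -> (C -> C -> B) -> C
ordered ✗ (uses contraction: h ×2)
linear ✗ (uses contraction: h ×2)
affine ✗ (uses contraction: h ×2)
relevant ✓ (q, h, f: all used, weakening unneeded)
unrestricted ✓ (typability at C -> (C -> C -> B) -> C is all that's needed)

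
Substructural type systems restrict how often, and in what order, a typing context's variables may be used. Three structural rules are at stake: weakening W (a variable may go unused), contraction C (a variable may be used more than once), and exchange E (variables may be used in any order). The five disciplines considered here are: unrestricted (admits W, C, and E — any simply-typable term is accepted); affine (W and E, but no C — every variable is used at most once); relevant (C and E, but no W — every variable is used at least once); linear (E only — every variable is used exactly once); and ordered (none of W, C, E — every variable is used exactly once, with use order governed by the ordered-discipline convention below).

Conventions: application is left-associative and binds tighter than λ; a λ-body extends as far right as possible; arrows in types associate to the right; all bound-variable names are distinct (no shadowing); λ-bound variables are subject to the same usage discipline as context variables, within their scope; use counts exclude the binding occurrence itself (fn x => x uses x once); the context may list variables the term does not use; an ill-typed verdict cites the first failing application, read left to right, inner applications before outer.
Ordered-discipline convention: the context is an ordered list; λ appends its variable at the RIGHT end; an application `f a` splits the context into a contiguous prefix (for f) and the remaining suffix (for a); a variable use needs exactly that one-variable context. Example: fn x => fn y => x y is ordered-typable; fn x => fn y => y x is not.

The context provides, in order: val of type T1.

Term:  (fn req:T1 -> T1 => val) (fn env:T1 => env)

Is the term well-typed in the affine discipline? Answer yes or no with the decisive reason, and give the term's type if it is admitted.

yes — at most one use each (val, req, env); term : T1
use counts: val: 1×; req (bound): 0×; env (bound): 1×
use order (left to right): val, env
typing: ✓ — T1
all disciplines: ordered ✗; linear ✗; affine ✓; relevant ✗; unrestricted ✓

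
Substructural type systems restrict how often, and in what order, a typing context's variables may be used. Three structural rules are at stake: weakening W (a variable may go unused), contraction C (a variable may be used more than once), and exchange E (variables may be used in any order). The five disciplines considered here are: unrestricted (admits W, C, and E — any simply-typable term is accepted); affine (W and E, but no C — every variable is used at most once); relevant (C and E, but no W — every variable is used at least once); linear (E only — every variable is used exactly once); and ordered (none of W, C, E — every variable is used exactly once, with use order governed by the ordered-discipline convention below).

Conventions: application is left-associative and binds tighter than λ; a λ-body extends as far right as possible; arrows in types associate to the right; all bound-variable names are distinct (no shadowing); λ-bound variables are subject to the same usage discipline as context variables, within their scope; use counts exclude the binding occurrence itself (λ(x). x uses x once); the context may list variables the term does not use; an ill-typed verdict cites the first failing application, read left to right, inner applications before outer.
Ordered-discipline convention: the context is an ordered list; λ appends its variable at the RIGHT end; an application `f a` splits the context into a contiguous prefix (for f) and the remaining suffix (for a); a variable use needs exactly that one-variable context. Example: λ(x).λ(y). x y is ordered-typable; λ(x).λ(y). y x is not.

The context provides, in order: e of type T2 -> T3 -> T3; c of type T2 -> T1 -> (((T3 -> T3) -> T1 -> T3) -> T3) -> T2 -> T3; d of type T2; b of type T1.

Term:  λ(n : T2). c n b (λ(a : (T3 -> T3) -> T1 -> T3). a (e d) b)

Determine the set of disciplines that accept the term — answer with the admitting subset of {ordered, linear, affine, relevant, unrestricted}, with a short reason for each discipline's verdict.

admitted in: relevant, unrestricted
usage: e: 1, c: 1, d: 1, b: 2, n (bound): 1, a (bound): 1
use order (left to right): c, n, b, a, e, d, b
typing: ✓ — T2 -> T2 -> T3
ordered: ✗ — b ×2 used more than once (contraction)
linear: ✗ — b ×2 used more than once (contraction)
affine: ✗ — b ×2 used more than once (contraction)
relevant: ✓ — at least one use each (e, c, d, b, n, a)
unrestricted: ✓ — well-typed at T2 -> T2 -> T3; no restrictions here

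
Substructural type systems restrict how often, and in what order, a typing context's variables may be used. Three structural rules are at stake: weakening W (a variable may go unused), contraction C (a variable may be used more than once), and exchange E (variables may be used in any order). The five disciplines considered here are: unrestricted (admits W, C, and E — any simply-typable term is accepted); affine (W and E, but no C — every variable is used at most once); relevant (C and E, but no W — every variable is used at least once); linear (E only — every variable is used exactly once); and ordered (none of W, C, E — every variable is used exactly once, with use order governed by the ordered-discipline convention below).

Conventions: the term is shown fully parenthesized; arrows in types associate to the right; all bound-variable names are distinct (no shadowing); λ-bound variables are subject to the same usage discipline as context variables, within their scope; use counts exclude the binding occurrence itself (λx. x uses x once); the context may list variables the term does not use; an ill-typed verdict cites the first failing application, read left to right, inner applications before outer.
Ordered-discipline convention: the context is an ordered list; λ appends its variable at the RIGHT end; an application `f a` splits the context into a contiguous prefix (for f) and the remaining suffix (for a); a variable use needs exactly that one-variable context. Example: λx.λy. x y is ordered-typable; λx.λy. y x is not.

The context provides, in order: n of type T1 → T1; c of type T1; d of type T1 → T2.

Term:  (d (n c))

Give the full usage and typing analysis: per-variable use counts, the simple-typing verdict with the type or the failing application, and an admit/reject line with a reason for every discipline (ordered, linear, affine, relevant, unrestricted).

usage: n ×1; c ×1; d ×1
order of uses: d, n, c
typing: well-typed at T2
ordered: ✗, no contiguous prefix/suffix split fits d, n, c
linear: ✓, n, c, d: one use apiece
affine: ✓, no duplicate uses among n, c, d
relevant: ✓, at least one use each (n, c, d)
unrestricted: ✓, simply typable at T2; W, C, E all held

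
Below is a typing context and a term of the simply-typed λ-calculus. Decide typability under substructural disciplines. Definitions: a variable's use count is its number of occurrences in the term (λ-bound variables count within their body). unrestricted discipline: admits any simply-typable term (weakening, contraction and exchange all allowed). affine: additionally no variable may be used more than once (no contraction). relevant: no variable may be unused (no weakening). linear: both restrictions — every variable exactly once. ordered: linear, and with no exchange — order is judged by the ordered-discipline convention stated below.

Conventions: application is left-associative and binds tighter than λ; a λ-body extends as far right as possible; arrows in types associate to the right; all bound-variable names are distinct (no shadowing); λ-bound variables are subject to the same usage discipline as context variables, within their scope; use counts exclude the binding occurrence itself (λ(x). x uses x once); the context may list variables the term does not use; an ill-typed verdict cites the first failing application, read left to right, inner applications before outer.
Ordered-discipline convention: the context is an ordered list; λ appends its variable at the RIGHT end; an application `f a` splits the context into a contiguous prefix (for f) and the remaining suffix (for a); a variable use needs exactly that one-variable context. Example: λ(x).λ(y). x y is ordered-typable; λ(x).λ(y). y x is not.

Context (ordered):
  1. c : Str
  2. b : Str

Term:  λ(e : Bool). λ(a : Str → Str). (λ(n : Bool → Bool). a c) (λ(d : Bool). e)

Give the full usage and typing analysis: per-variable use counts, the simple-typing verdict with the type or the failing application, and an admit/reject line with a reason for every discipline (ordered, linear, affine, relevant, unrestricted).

variable uses: c=1; b=0; e (λ-bound)=1; a (λ-bound)=1; n (λ-bound)=0; d (λ-bound)=0
uses in reading order: a, c, e
typing: ✓ — Bool → (Str → Str) → Str
ordered ✗ (b, n, d left unused)
linear ✗ (b, n, d left unused)
affine ✓ (no duplicate uses among c, b, e, a, n, d)
relevant ✗ (b, n, d left unused)
unrestricted ✓ (type-checks (Bool → (Str → Str) → Str) and nothing is barred)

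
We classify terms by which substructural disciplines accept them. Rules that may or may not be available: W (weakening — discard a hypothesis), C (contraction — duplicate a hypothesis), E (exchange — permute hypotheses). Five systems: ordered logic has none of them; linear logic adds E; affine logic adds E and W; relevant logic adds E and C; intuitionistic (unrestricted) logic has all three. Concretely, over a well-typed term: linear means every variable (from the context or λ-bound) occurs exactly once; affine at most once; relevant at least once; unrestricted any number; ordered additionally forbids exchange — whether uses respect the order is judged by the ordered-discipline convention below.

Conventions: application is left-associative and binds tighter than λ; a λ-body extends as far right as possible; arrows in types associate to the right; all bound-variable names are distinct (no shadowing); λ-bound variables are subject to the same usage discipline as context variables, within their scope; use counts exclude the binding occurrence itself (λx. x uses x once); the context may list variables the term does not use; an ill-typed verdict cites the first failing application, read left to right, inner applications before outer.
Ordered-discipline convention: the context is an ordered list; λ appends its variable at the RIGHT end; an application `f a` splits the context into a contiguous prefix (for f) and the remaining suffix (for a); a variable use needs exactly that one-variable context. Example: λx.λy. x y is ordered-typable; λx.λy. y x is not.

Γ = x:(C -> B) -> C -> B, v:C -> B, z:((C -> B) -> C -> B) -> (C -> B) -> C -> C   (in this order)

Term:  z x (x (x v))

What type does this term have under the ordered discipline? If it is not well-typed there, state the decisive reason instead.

not well-typed under ordered — needs contraction — x ×3
variable uses: x: 3×; v: 1×; z: 1×
left-to-right use order: z, x, x, x, v
typing: the term checks, with type C -> C
per-discipline verdicts: ordered ✗, linear ✗, affine ✗, relevant ✓, unrestricted ✓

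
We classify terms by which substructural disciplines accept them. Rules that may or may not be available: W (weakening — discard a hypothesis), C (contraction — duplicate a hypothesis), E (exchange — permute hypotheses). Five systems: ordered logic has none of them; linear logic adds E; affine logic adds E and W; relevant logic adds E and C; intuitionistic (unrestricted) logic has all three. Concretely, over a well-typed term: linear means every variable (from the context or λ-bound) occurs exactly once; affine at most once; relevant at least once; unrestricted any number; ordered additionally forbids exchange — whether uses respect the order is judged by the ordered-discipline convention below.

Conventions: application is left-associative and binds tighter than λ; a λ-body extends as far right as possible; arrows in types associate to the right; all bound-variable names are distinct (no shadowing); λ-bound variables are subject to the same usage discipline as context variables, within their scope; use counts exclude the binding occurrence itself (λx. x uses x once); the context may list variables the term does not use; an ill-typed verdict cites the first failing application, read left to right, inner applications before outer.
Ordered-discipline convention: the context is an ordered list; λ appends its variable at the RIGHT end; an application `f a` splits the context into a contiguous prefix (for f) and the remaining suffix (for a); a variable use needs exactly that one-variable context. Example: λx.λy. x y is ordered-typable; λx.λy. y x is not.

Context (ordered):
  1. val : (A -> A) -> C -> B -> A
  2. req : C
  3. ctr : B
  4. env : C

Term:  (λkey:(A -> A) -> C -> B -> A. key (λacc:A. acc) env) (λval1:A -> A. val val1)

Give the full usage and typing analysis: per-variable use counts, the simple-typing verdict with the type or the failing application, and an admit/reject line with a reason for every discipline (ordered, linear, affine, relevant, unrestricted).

use counts: val ×1, req ×0, ctr ×0, env ×1, key (bound) ×1, acc (bound) ×1, val1 (bound) ×1
left-to-right use order: key, acc, env, val, val1
typing: well-typed — term : B -> A
ordered ✗ (req, ctr left unused)
linear ✗ (req, ctr left unused)
affine ✓ (none of val, req, ctr, env, key, acc, val1 used more than once)
relevant ✗ (req, ctr left unused)
unrestricted ✓ (well-typed at B -> A; no restrictions here)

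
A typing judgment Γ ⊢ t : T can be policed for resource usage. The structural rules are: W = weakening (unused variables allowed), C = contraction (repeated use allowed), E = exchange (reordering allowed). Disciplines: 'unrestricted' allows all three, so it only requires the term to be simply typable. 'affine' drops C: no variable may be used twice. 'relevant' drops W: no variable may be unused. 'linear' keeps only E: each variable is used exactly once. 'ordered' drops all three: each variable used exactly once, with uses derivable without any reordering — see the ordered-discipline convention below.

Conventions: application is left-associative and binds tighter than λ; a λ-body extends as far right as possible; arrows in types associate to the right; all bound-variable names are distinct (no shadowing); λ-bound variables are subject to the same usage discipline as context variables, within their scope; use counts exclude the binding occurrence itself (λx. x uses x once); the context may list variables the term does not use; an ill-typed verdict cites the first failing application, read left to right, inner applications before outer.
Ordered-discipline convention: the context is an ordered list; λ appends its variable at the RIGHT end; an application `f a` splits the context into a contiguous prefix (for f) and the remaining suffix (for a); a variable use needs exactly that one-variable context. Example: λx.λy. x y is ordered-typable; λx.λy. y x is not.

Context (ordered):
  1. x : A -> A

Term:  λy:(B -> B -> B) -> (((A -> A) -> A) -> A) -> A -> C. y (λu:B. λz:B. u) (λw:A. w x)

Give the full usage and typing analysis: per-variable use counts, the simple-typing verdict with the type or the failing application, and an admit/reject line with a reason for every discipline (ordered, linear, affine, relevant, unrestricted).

counts: x ×1; y (λ-bound) ×1; u (λ-bound) ×1; z (λ-bound) ×0; w (λ-bound) ×1
left-to-right use order: y, u, w, x
typing: ill-typed: can't apply a value of type A
ordered ✗ (a type mismatch blocks all five)
linear ✗ (the type mismatch rejects it)
affine ✗ (not simply typable)
relevant ✗ (fails simple typing)
unrestricted ✗ (a type mismatch blocks all five)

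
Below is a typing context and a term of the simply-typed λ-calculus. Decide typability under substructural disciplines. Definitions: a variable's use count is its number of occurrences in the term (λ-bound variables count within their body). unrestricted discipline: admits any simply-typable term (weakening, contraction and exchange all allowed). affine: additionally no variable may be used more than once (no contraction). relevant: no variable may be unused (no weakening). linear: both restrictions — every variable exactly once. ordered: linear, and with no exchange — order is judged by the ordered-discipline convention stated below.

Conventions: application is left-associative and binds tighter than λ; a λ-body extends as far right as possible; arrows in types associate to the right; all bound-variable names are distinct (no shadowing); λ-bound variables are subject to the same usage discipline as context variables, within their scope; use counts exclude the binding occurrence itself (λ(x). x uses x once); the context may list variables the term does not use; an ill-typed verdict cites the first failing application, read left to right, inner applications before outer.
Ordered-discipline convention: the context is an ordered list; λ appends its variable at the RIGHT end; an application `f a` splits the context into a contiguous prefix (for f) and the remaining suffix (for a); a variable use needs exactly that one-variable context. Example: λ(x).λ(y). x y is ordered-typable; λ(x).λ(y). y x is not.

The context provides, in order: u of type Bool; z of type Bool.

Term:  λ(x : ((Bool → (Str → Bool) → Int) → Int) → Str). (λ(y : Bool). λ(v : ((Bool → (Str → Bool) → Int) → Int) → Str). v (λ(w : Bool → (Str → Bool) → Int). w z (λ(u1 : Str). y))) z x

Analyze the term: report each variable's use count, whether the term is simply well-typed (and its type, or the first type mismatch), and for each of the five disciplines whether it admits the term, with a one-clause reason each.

variable uses: u ×0; z ×2; x [bound] ×1; y [bound] ×1; v [bound] ×1; w [bound] ×1; u1 [bound] ×0
uses in reading order: v, w, z, y, z, x
typing: well-typed — term : (((Bool → (Str → Bool) → Int) → Int) → Str) → Str
ordered ✗ (z ×2 used more than once (contraction); unused: u, u1 — weakening required)
linear ✗ (z ×2 used more than once (contraction); unused: u, u1 — weakening required)
affine ✗ (z ×2 used more than once (contraction))
relevant ✗ (unused: u, u1 — weakening required)
unrestricted ✓ (well-typed at (((Bool → (Str → Bool) → Int) → Int) → Str) → Str; no restrictions here)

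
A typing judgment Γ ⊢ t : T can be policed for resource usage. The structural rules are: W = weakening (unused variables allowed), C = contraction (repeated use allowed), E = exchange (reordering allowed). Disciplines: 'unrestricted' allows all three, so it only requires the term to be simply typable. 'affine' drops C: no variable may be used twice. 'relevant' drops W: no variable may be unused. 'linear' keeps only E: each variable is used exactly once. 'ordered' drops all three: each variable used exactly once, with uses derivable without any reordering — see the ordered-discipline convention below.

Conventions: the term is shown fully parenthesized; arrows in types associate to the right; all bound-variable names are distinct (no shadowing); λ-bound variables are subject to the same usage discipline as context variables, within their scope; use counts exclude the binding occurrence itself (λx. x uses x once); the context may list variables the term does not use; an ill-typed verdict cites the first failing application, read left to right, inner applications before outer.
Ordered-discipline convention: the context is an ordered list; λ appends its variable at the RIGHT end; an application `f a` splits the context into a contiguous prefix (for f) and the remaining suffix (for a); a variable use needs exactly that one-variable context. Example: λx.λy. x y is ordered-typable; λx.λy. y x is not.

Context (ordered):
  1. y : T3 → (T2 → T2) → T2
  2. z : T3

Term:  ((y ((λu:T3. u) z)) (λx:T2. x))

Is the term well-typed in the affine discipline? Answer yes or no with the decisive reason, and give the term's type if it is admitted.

yes — none of y, z, u, x used more than once; term : T2
variable uses: y ×1; z ×1; u (λ-bound) ×1; x (λ-bound) ×1
uses in reading order: y, u, z, x
typing: the term checks, with type T2
all disciplines: ordered ✓ · linear ✓ · affine ✓ · relevant ✓ · unrestricted ✓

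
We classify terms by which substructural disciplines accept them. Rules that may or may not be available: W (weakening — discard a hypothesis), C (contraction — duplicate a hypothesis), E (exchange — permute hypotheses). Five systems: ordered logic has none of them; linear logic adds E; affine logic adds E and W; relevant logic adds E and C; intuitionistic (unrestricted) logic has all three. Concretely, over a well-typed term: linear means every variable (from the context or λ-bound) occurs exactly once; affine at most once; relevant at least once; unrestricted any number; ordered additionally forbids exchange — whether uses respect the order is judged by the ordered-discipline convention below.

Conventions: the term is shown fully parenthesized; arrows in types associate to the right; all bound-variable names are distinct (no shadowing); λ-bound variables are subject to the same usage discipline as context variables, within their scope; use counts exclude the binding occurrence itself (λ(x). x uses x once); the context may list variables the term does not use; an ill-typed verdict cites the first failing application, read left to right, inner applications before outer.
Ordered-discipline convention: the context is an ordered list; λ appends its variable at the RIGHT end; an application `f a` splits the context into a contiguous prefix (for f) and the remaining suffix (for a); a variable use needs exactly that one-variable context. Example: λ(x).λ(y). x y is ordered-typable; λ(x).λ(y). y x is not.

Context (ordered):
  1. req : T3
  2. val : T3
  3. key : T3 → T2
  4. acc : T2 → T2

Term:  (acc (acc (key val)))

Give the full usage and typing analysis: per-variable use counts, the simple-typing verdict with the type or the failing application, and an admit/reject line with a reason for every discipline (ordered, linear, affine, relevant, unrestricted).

usage: req ×0, val ×1, key ×1, acc ×2
use order (left to right): acc, acc, key, val
typing: well-typed at T2
ordered: ✗ — acc ×2 used more than once (contraction); req never used (weakening)
linear: ✗ — acc ×2 used more than once (contraction); req never used (weakening)
affine: ✗ — acc ×2 used more than once (contraction)
relevant: ✗ — req never used (weakening)
unrestricted: ✓ — type-checks (T2) and nothing is barred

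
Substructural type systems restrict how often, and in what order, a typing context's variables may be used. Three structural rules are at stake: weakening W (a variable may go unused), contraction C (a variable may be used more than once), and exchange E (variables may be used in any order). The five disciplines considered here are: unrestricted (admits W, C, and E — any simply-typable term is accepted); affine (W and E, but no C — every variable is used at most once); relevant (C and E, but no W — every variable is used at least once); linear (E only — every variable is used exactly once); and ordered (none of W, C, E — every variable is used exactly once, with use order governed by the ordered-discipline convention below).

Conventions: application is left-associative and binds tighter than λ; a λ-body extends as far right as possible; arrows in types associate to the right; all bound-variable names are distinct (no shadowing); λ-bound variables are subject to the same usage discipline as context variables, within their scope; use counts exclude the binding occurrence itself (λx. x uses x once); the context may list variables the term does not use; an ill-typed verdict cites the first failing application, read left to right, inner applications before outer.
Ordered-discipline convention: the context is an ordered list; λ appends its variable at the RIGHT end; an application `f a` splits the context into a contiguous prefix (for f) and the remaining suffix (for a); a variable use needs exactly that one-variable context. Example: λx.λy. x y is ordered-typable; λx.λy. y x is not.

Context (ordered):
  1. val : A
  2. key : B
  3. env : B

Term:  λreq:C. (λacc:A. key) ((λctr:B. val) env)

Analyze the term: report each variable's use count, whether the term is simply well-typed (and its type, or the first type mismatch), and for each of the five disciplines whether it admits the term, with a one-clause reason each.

use counts: val=1; key=1; env=1; req (bound)=0; acc (bound)=0; ctr (bound)=0
uses in reading order: key, val, env
typing: ✓ — C → B
ordered ✗ (unused: req, acc, ctr — weakening required)
linear ✗ (unused: req, acc, ctr — weakening required)
affine ✓ (val, key, env, req, acc, ctr: no repeats, contraction unneeded)
relevant ✗ (unused: req, acc, ctr — weakening required)
unrestricted ✓ (type-checks (C → B) and nothing is barred)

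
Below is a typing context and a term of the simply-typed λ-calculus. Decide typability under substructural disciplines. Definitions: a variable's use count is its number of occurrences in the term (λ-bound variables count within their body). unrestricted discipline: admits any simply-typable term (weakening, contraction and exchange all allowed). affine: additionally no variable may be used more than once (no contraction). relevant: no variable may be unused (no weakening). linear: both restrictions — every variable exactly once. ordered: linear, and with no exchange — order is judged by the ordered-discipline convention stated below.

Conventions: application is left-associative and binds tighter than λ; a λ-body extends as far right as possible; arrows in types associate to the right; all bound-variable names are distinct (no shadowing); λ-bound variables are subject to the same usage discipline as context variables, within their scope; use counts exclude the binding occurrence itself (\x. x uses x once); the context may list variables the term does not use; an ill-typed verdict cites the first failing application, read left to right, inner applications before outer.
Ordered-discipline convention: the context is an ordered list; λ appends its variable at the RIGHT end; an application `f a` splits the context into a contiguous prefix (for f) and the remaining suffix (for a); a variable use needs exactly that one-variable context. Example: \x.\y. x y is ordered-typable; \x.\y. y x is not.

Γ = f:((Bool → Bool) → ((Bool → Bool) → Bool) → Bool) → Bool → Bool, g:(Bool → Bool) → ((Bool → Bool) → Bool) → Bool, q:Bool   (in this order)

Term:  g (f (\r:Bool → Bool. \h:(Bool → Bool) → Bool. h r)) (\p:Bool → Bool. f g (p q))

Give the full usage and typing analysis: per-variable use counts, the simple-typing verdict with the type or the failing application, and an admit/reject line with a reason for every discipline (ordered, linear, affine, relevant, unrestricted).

usage: f=2, g=2, q=1, r (λ-bound)=1, h (λ-bound)=1, p (λ-bound)=1
order of uses: g, f, h, r, f, g, p, q
typing: well-typed at Bool
ordered: ✗ — repeated use of f ×2, g ×2
linear: ✗ — repeated use of f ×2, g ×2
affine: ✗ — repeated use of f ×2, g ×2
relevant: ✓ — every one of f, g, q, r, h, p appears
unrestricted: ✓ — simply typable at Bool; W, C, E all held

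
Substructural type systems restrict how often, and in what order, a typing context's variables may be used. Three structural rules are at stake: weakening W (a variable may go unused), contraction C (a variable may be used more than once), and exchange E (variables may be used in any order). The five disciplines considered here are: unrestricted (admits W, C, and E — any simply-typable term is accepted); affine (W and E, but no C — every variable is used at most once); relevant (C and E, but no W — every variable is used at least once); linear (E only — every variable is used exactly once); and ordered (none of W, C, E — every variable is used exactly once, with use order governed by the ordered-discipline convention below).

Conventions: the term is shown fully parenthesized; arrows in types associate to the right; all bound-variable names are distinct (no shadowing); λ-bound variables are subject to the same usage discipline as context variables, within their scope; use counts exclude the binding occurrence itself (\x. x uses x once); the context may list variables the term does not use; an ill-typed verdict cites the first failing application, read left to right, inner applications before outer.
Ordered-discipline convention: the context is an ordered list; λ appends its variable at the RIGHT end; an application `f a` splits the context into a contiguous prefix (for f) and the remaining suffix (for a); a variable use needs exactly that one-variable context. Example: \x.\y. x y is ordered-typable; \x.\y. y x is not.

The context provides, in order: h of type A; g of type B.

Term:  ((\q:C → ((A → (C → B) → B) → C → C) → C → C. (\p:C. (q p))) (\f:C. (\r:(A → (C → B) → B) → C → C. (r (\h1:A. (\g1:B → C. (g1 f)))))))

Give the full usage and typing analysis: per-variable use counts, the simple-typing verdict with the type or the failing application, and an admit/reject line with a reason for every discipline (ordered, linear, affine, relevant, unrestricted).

usage: h ×0, g ×0, q (bound) ×1, p (bound) ×1, f (bound) ×1, r (bound) ×1, h1 (bound) ×0, g1 (bound) ×1
uses in reading order: q, p, r, g1, f
typing: ill-typed: argument of type C where B is required
ordered: ✗, a type mismatch blocks all five
linear: ✗, the type mismatch rejects it
affine: ✗, not simply typable
relevant: ✗, fails simple typing
unrestricted: ✗, a type mismatch blocks all five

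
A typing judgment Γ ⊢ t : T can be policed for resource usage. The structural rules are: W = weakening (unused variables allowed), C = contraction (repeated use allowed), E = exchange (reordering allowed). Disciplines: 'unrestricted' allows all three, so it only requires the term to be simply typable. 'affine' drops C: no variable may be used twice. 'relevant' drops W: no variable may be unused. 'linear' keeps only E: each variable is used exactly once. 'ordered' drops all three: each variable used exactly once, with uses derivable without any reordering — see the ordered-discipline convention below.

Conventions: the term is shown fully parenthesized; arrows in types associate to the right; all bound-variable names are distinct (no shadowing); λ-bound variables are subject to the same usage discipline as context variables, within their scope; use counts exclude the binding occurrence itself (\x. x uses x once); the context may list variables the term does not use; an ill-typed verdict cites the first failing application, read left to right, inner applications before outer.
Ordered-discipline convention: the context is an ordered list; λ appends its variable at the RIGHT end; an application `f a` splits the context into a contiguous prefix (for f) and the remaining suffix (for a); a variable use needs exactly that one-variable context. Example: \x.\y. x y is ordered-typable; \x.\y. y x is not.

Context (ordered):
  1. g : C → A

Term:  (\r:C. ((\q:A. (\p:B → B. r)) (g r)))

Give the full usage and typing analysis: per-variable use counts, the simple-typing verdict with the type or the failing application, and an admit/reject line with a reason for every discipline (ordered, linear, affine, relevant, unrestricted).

use counts: g ×1; r (bound) ×2; q (bound) ×0; p (bound) ×0
use order (left to right): r, g, r
typing: well-typed — term : C → (B → B) → C
ordered: ✗ — needs contraction — r ×2; unused: q, p — weakening required
linear: ✗ — needs contraction — r ×2; unused: q, p — weakening required
affine: ✗ — needs contraction — r ×2
relevant: ✗ — unused: q, p — weakening required
unrestricted: ✓ — well-typed at C → (B → B) → C; no restrictions here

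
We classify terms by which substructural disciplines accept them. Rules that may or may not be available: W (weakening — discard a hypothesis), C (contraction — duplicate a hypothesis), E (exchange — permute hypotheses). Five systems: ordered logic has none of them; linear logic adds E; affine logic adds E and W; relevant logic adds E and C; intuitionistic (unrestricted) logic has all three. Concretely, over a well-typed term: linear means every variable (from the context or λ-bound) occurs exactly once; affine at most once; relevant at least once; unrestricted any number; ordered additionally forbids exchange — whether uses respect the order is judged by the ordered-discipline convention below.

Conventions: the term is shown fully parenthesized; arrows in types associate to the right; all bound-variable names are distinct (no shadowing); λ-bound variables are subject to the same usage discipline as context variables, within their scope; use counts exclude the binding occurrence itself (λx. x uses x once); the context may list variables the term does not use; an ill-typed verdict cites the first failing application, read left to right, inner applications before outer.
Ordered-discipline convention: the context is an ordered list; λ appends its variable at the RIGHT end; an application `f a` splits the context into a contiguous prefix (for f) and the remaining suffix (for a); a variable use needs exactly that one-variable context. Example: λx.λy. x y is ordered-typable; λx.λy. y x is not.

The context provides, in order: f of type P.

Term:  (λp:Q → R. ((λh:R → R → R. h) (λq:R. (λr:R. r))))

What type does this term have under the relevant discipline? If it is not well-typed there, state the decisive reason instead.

not well-typed under relevant — needs weakening: f, p, q unused
variable uses: f: 0×; p [bound]: 0×; h [bound]: 1×; q [bound]: 0×; r [bound]: 1×
left-to-right use order: h, r
typing: ✓ — (Q → R) → R → R → R
per-discipline verdicts: ordered ✗ · linear ✗ · affine ✓ · relevant ✗ · unrestricted ✓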